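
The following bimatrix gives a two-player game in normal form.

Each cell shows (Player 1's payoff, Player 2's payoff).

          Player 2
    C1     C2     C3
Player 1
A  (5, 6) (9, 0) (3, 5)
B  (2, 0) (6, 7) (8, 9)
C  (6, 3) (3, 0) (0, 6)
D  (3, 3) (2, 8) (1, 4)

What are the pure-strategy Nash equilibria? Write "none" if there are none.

The unique pure-strategy Nash equilibrium is (B, C3).

(A, C1): Player 1 can switch to C (5 → 6). Not NE.
(A, C2): Player 2 can switch to C1 (0 → 6). Not NE.
(A, C3): Player 1 can switch to B (3 → 8). Not NE.
(B, C1): Player 1 can switch to A (2 → 5). Not NE.
(B, C2): Player 1 can switch to A (6 → 9). Not NE.
(B, C3): Player 1 gets 8, best alternative 3; Player 2 gets 9, best alternative 7. No profitable deviation — NE.
(C, C1): Player 2 can switch to C3 (3 → 6). Not NE.
(C, C2): Player 1 can switch to A (3 → 9). Not NE.
(C, C3): Player 1 can switch to A (0 → 3). Not NE.
(The remaining 3 profiles each have a profitable deviation by the same check.)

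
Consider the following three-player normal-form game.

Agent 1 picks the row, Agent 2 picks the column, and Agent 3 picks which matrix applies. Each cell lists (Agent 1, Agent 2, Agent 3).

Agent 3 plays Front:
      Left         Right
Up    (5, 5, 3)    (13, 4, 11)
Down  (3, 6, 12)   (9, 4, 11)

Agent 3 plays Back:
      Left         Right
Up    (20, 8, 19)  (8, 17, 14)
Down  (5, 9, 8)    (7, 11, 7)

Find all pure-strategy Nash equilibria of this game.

Agent 1 against (Left, Front): payoffs 5, 3 → best response Up.
Agent 1 against (Left, Back): payoffs 20, 5 → best response Up.
Agent 1 against (Right, Front): payoffs 13, 9 → best response Up.
Agent 1 against (Right, Back): payoffs 8, 7 → best response Up.
Agent 2 against (Up, Front): payoffs 5, 4 → best response Left.
Agent 2 against (Up, Back): payoffs 8, 17 → best response Right.
Agent 2 against (Down, Front): payoffs 6, 4 → best response Left.
Agent 2 against (Down, Back): payoffs 9, 11 → best response Right.
Agent 3 against (Up, Left): payoffs 3, 19 → best response Back.
Agent 3 against (Up, Right): payoffs 11, 14 → best response Back.
Agent 3 against (Down, Left): payoffs 12, 8 → best response Front.
Agent 3 against (Down, Right): payoffs 11, 7 → best response Front.
Mutual best responses: (Up, Right, Back).

(Up, Right, Back)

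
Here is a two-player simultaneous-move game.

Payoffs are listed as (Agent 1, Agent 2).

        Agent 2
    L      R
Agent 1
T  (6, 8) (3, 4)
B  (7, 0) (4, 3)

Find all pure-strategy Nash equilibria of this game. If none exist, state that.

Pure NE: (B, R)

Agent 1 against L: payoffs 6, 7 → best response B.
Agent 1 against R: payoffs 3, 4 → best response B.
Agent 2 against T: payoffs 8, 4 → best response L.
Agent 2 against B: payoffs 0, 3 → best response R.
Mutual best responses: (B, R).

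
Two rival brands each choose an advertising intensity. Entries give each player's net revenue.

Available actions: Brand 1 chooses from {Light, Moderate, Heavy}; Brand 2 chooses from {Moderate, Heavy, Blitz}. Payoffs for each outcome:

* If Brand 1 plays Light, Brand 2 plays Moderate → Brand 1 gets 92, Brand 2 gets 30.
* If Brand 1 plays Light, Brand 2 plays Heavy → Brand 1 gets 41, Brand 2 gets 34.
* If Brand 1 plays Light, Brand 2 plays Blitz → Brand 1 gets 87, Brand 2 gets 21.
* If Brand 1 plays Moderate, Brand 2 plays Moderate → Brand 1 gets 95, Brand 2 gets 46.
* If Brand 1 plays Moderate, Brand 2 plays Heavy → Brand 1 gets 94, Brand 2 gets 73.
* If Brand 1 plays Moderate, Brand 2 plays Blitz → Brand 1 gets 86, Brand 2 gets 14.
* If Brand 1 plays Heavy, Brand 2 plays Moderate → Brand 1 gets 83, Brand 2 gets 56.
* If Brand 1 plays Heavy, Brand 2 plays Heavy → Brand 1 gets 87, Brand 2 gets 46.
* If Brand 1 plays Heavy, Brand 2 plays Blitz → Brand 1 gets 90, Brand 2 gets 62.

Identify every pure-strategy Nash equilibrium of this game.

The pure Nash equilibria are (Moderate, Heavy); (Heavy, Blitz).

Mark each player's best response to every combination of opponents' strategies; a profile where every player is best-responding is a pure Nash equilibrium.
Brand 1 against Moderate: payoffs 92, 95, 83 → best response Moderate.
Brand 1 against Heavy: payoffs 41, 94, 87 → best response Moderate.
Brand 1 against Blitz: payoffs 87, 86, 90 → best response Heavy.
Brand 2 against Light: payoffs 30, 34, 21 → best response Heavy.
Brand 2 against Moderate: payoffs 46, 73, 14 → best response Heavy.
Brand 2 against Heavy: payoffs 56, 46, 62 → best response Blitz.
Mutual best responses: (Moderate, Heavy); (Heavy, Blitz).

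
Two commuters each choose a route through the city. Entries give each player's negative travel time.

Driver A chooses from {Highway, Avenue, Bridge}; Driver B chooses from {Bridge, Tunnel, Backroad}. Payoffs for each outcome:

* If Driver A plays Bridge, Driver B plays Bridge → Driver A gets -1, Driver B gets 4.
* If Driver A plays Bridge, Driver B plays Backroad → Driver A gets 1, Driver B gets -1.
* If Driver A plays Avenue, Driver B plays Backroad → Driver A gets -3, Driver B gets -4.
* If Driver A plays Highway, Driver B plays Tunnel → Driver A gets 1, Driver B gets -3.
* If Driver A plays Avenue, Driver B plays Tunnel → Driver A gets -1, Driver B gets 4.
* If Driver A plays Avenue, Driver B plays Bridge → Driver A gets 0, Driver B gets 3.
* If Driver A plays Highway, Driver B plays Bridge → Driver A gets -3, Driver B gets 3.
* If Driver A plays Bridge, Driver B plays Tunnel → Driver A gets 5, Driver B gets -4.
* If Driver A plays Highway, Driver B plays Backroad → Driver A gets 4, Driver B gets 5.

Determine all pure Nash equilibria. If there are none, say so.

(Highway, Backroad)

For each player, find the best response to each opponent profile; mutual best responses are the pure NE.
Driver A against Bridge: payoffs -3, 0, -1 → best response Avenue.
Driver A against Tunnel: payoffs 1, -1, 5 → best response Bridge.
Driver A against Backroad: payoffs 4, -3, 1 → best response Highway.
Driver B against Highway: payoffs 3, -3, 5 → best response Backroad.
Driver B against Avenue: payoffs 3, 4, -4 → best response Tunnel.
Driver B against Bridge: payoffs 4, -4, -1 → best response Bridge.
Mutual best responses: (Highway, Backroad).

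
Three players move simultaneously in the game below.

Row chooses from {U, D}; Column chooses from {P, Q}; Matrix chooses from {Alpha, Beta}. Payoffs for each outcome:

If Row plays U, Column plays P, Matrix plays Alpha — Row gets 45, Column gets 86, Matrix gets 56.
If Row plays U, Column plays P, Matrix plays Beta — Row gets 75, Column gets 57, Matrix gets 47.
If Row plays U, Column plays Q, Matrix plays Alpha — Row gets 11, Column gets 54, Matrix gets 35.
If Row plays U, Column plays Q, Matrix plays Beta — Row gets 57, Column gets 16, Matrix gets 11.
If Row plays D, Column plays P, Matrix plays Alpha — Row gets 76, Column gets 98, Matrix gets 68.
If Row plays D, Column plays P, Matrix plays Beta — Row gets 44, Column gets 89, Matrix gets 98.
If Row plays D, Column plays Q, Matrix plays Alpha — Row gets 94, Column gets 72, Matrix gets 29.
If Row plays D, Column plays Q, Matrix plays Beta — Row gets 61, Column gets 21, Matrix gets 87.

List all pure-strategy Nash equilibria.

(U, P, Alpha): Row can switch to D (45 → 76). Not NE.
(U, P, Beta): Matrix can switch to Alpha (47 → 56). Not NE.
(U, Q, Alpha): Row can switch to D (11 → 94). Not NE.
(U, Q, Beta): Row can switch to D (57 → 61). Not NE.
(D, P, Alpha): Matrix can switch to Beta (68 → 98). Not NE.
(D, P, Beta): Row can switch to U (44 → 75). Not NE.
(D, Q, Alpha): Column can switch to P (72 → 98). Not NE.
(D, Q, Beta): Column can switch to P (21 → 89). Not NE.

none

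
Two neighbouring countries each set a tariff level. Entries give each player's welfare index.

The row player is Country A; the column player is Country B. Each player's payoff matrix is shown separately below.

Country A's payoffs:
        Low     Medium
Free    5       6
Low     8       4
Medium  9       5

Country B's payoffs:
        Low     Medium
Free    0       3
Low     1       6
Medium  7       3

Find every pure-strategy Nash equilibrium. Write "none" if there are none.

The pure Nash equilibria are (Free, Medium) and (Medium, Low).

For each strategy profile, look for a profitable unilateral deviation.
(Free, Low): Country A can switch to Low (5 → 8). Not NE.
(Free, Medium): Country A gets 6, best alternative 5; Country B gets 3, best alternative 0. No profitable deviation — NE.
(Low, Low): Country A can switch to Medium (8 → 9). Not NE.
(Low, Medium): Country A can switch to Free (4 → 6). Not NE.
(Medium, Low): Country A gets 9, best alternative 8; Country B gets 7, best alternative 3. No profitable deviation — NE.
(Medium, Medium): Country A can switch to Free (5 → 6). Not NE.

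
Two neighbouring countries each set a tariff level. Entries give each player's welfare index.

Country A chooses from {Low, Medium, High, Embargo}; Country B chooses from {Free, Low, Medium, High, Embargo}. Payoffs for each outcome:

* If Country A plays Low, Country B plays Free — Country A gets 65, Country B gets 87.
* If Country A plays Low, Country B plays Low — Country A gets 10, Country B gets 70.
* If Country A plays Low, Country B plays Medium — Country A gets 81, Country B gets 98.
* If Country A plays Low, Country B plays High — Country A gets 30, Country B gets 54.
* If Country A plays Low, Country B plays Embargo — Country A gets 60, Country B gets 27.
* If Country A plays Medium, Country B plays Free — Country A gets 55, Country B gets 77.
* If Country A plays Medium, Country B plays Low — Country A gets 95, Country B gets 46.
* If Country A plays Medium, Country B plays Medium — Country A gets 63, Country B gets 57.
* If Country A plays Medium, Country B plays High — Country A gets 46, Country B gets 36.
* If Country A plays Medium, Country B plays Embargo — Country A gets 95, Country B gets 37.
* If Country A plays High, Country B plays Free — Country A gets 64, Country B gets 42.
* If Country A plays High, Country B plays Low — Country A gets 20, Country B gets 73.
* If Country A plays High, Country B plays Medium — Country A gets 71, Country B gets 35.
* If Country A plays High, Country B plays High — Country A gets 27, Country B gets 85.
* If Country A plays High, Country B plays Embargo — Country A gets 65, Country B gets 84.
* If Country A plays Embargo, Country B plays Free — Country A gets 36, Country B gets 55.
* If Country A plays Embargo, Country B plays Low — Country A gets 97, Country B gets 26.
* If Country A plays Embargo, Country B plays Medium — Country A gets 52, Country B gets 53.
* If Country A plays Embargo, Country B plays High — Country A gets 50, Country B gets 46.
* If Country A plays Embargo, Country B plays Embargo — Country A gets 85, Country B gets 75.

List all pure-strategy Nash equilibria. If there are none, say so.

Pure NE: (Low, Medium)

(Low, Free): Country B can switch to Medium (87 → 98). Not NE.
(Low, Low): Country A can switch to Medium (10 → 95). Not NE.
(Low, Medium): Country A gets 81, best alternative 71; Country B gets 98, best alternative 87. No profitable deviation — NE.
(Low, High): Country A can switch to Medium (30 → 46). Not NE.
(Low, Embargo): Country A can switch to Medium (60 → 95). Not NE.
(Medium, Free): Country A can switch to Low (55 → 65). Not NE.
(Medium, Low): Country A can switch to Embargo (95 → 97). Not NE.
(The remaining 13 profiles each have a profitable deviation by the same check.)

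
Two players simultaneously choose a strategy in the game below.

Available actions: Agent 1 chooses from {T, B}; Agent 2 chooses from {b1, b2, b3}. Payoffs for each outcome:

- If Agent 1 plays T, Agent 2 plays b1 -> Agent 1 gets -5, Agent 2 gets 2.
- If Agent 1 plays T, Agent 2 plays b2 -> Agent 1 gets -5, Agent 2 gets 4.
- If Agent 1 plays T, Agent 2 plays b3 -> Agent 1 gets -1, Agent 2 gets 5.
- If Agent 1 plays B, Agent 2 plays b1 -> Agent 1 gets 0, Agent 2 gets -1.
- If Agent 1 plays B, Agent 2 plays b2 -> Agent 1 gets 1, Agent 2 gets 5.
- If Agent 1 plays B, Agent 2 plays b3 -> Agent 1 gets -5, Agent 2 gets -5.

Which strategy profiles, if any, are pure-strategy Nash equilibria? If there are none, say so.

(T, b3), (B, b2)

(T, b1): Agent 1 can switch to B (-5 → 0). Not NE.
(T, b2): Agent 1 can switch to B (-5 → 1). Not NE.
(T, b3): Agent 1 gets -1, best alternative -5; Agent 2 gets 5, best alternative 4. No profitable deviation — NE.
(B, b1): Agent 2 can switch to b2 (-1 → 5). Not NE.
(B, b2): Agent 1 gets 1, best alternative -5; Agent 2 gets 5, best alternative -1. No profitable deviation — NE.
(B, b3): Agent 1 can switch to T (-5 → -1). Not NE.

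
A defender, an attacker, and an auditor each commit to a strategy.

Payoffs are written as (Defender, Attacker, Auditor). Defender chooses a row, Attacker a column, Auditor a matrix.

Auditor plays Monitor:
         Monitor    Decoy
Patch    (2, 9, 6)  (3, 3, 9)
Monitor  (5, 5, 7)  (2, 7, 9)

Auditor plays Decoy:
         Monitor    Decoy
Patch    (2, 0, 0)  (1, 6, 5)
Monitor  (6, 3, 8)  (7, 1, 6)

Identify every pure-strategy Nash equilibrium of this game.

Pure NE: (Monitor, Monitor, Decoy)

Check each profile: it is a Nash equilibrium iff no player can strictly gain by switching unilaterally.
(Patch, Monitor, Monitor): Defender can switch to Monitor (2 → 5). Not NE.
(Patch, Monitor, Decoy): Defender can switch to Monitor (2 → 6). Not NE.
(Patch, Decoy, Monitor): Attacker can switch to Monitor (3 → 9). Not NE.
(Patch, Decoy, Decoy): Defender can switch to Monitor (1 → 7). Not NE.
(Monitor, Monitor, Monitor): Attacker can switch to Decoy (5 → 7). Not NE.
(Monitor, Monitor, Decoy): Defender gets 6, best alternative 2; Attacker gets 3, best alternative 1; Auditor gets 8, best alternative 7. No profitable deviation — NE.
(Monitor, Decoy, Monitor): Defender can switch to Patch (2 → 3). Not NE.
(Monitor, Decoy, Decoy): Attacker can switch to Monitor (1 → 3). Not NE.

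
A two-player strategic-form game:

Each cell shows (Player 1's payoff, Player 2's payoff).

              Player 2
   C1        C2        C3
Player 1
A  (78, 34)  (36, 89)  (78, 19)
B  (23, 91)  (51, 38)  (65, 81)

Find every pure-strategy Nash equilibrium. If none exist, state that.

Check each profile: it is a Nash equilibrium iff no player can strictly gain by switching unilaterally.
(A, C1): Player 2 can switch to C2 (34 → 89). Not NE.
(A, C2): Player 1 can switch to B (36 → 51). Not NE.
(A, C3): Player 2 can switch to C1 (19 → 34). Not NE.
(B, C1): Player 1 can switch to A (23 → 78). Not NE.
(B, C2): Player 2 can switch to C1 (38 → 91). Not NE.
(B, C3): Player 1 can switch to A (65 → 78). Not NE.

none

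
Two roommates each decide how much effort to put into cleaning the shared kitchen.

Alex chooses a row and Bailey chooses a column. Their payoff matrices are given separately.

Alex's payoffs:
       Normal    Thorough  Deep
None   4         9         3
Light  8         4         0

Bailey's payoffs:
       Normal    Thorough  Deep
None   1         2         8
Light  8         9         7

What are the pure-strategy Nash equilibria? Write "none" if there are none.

(None, Deep)

Alex against Normal: payoffs 4, 8 → best response Light.
Alex against Thorough: payoffs 9, 4 → best response None.
Alex against Deep: payoffs 3, 0 → best response None.
Bailey against None: payoffs 1, 2, 8 → best response Deep.
Bailey against Light: payoffs 8, 9, 7 → best response Thorough.
Mutual best responses: (None, Deep).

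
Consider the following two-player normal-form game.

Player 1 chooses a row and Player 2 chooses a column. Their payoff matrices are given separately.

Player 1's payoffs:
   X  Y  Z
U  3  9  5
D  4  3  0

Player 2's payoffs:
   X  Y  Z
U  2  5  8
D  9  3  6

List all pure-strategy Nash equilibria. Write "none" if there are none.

(U, X): Player 1 can switch to D (3 → 4). Not NE.
(U, Y): Player 2 can switch to Z (5 → 8). Not NE.
(U, Z): Player 1 gets 5, best alternative 0; Player 2 gets 8, best alternative 5. No profitable deviation — NE.
(D, X): Player 1 gets 4, best alternative 3; Player 2 gets 9, best alternative 6. No profitable deviation — NE.
(D, Y): Player 1 can switch to U (3 → 9). Not NE.
(D, Z): Player 1 can switch to U (0 → 5). Not NE.

(U, Z); (D, X)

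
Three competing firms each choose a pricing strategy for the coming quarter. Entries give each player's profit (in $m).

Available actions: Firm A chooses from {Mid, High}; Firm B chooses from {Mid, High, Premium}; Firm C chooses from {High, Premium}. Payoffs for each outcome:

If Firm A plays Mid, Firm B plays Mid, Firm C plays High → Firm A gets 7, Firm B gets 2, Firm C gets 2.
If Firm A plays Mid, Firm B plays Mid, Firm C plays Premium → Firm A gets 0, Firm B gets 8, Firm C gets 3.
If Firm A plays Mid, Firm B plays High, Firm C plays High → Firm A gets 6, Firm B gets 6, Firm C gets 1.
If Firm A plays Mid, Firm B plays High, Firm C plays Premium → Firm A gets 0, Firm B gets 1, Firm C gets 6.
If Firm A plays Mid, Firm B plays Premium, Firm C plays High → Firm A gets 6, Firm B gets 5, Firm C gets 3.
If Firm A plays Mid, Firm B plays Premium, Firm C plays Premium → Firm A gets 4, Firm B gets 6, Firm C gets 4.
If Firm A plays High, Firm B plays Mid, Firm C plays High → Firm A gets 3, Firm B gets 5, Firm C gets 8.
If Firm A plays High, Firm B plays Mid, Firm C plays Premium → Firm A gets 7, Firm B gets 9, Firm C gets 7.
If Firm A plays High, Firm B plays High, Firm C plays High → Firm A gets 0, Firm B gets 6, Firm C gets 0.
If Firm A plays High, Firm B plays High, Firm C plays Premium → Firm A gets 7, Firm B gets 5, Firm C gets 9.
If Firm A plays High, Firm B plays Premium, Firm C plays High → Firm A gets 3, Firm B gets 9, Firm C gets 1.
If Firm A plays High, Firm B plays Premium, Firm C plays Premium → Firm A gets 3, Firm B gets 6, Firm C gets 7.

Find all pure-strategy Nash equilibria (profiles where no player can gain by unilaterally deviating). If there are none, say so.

none

For each strategy profile, look for a profitable unilateral deviation.
(Mid, Mid, High): Firm B can switch to High (2 → 6). Not NE.
(Mid, Mid, Premium): Firm A can switch to High (0 → 7). Not NE.
(Mid, High, High): Firm C can switch to Premium (1 → 6). Not NE.
(Mid, High, Premium): Firm A can switch to High (0 → 7). Not NE.
(Mid, Premium, High): Firm B can switch to High (5 → 6). Not NE.
(Mid, Premium, Premium): Firm B can switch to Mid (6 → 8). Not NE.
(High, Mid, High): Firm A can switch to Mid (3 → 7). Not NE.
(High, Mid, Premium): Firm C can switch to High (7 → 8). Not NE.
(The remaining 4 profiles each have a profitable deviation by the same check.)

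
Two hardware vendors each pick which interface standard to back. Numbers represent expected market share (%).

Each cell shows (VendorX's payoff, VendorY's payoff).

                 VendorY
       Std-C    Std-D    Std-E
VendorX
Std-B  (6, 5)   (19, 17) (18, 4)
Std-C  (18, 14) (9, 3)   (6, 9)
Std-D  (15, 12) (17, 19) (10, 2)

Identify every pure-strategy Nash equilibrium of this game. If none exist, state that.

VendorX against Std-C: payoffs 6, 18, 15 → best response Std-C.
VendorX against Std-D: payoffs 19, 9, 17 → best response Std-B.
VendorX against Std-E: payoffs 18, 6, 10 → best response Std-B.
VendorY against Std-B: payoffs 5, 17, 4 → best response Std-D.
VendorY against Std-C: payoffs 14, 3, 9 → best response Std-C.
VendorY against Std-D: payoffs 12, 19, 2 → best response Std-D.
Mutual best responses: (Std-B, Std-D); (Std-C, Std-C).

Pure-strategy Nash equilibria: (Std-B, Std-D) and (Std-C, Std-C)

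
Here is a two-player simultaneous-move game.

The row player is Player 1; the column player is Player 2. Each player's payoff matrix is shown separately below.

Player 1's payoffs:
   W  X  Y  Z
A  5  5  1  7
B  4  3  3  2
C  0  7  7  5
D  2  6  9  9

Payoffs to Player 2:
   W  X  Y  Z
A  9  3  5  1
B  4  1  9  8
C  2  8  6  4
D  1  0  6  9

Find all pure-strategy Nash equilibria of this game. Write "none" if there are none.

For each strategy profile, look for a profitable unilateral deviation.
(A, W): Player 1 gets 5, best alternative 4; Player 2 gets 9, best alternative 5. No profitable deviation — NE.
(A, X): Player 1 can switch to C (5 → 7). Not NE.
(A, Y): Player 1 can switch to B (1 → 3). Not NE.
(A, Z): Player 1 can switch to D (7 → 9). Not NE.
(B, W): Player 1 can switch to A (4 → 5). Not NE.
(B, X): Player 1 can switch to A (3 → 5). Not NE.
(B, Y): Player 1 can switch to C (3 → 7). Not NE.
(B, Z): Player 1 can switch to A (2 → 7). Not NE.
(C, W): Player 1 can switch to A (0 → 5). Not NE.
(C, X): Player 1 gets 7, best alternative 6; Player 2 gets 8, best alternative 6. No profitable deviation — NE.
(C, Y): Player 1 can switch to D (7 → 9). Not NE.
(C, Z): Player 1 can switch to A (5 → 7). Not NE.
(D, Z): Player 1 gets 9, best alternative 7; Player 2 gets 9, best alternative 6. No profitable deviation — NE.
(The remaining 3 profiles each have a profitable deviation by the same check.)

Pure-strategy Nash equilibria: (A, W), (C, X), (D, Z)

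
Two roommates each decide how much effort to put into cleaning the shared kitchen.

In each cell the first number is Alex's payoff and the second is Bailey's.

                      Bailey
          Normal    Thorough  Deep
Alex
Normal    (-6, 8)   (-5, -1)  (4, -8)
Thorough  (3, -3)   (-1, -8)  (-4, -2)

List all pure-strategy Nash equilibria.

Check each profile: it is a Nash equilibrium iff no player can strictly gain by switching unilaterally.
(Normal, Normal): Alex can switch to Thorough (-6 → 3). Not NE.
(Normal, Thorough): Alex can switch to Thorough (-5 → -1). Not NE.
(Normal, Deep): Bailey can switch to Normal (-8 → 8). Not NE.
(Thorough, Normal): Bailey can switch to Deep (-3 → -2). Not NE.
(Thorough, Thorough): Bailey can switch to Normal (-8 → -3). Not NE.
(Thorough, Deep): Alex can switch to Normal (-4 → 4). Not NE.

There is no pure-strategy Nash equilibrium.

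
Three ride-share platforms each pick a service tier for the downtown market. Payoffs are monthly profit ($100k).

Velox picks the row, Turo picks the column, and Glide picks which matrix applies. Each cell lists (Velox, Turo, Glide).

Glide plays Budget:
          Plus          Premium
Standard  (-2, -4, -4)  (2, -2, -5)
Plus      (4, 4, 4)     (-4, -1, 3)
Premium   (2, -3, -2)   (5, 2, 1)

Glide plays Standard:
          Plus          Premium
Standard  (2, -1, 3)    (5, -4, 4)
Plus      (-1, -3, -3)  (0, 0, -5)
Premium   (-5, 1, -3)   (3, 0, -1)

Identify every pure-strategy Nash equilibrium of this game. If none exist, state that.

Velox against (Plus, Budget): payoffs -2, 4, 2 → best response Plus.
Velox against (Plus, Standard): payoffs 2, -1, -5 → best response Standard.
Velox against (Premium, Budget): payoffs 2, -4, 5 → best response Premium.
Velox against (Premium, Standard): payoffs 5, 0, 3 → best response Standard.
Turo against (Standard, Budget): payoffs -4, -2 → best response Premium.
Turo against (Standard, Standard): payoffs -1, -4 → best response Plus.
Turo against (Plus, Budget): payoffs 4, -1 → best response Plus.
Turo against (Plus, Standard): payoffs -3, 0 → best response Premium.
Turo against (Premium, Budget): payoffs -3, 2 → best response Premium.
Turo against (Premium, Standard): payoffs 1, 0 → best response Plus.
Glide against (Standard, Plus): payoffs -4, 3 → best response Standard.
Glide against (Standard, Premium): payoffs -5, 4 → best response Standard.
Glide against (Plus, Plus): payoffs 4, -3 → best response Budget.
Glide against (Plus, Premium): payoffs 3, -5 → best response Budget.
Glide against (Premium, Plus): payoffs -2, -3 → best response Budget.
Glide against (Premium, Premium): payoffs 1, -1 → best response Budget.
Mutual best responses: (Standard, Plus, Standard); (Plus, Plus, Budget); (Premium, Premium, Budget).

(Standard, Plus, Standard) and (Plus, Plus, Budget) and (Premium, Premium, Budget)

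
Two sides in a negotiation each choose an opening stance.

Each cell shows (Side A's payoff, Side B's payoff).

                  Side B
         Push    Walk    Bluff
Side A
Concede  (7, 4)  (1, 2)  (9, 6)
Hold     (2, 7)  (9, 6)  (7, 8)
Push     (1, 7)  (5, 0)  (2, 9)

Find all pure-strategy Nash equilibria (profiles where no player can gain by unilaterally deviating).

(Concede, Push): Side B can switch to Bluff (4 → 6). Not NE.
(Concede, Walk): Side A can switch to Hold (1 → 9). Not NE.
(Concede, Bluff): Side A gets 9, best alternative 7; Side B gets 6, best alternative 4. No profitable deviation — NE.
(Hold, Push): Side A can switch to Concede (2 → 7). Not NE.
(Hold, Walk): Side B can switch to Push (6 → 7). Not NE.
(Hold, Bluff): Side A can switch to Concede (7 → 9). Not NE.
(Push, Push): Side A can switch to Concede (1 → 7). Not NE.
(Push, Walk): Side A can switch to Hold (5 → 9). Not NE.
(Push, Bluff): Side A can switch to Concede (2 → 9). Not NE.

The unique pure-strategy Nash equilibrium is (Concede, Bluff).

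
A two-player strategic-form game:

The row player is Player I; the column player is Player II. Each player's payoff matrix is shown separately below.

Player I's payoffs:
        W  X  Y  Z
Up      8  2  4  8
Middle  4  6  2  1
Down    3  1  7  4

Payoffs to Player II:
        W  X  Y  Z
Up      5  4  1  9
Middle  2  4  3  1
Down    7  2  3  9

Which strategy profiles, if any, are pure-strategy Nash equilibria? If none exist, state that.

Pure-strategy Nash equilibria: (Up, Z) and (Middle, X)

For each player, find the best response to each opponent profile; mutual best responses are the pure NE.
Player I against W: payoffs 8, 4, 3 → best response Up.
Player I against X: payoffs 2, 6, 1 → best response Middle.
Player I against Y: payoffs 4, 2, 7 → best response Down.
Player I against Z: payoffs 8, 1, 4 → best response Up.
Player II against Up: payoffs 5, 4, 1, 9 → best response Z.
Player II against Middle: payoffs 2, 4, 3, 1 → best response X.
Player II against Down: payoffs 7, 2, 3, 9 → best response Z.
Mutual best responses: (Up, Z); (Middle, X).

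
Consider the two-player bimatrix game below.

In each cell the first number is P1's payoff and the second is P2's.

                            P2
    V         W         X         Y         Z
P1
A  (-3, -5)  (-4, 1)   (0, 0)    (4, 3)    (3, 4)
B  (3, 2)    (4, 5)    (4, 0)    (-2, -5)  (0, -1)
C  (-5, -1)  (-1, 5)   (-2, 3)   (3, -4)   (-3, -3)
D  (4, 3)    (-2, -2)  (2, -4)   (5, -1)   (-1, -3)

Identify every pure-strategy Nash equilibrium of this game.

(A, V): P1 can switch to B (-3 → 3). Not NE.
(A, W): P1 can switch to B (-4 → 4). Not NE.
(A, X): P1 can switch to B (0 → 4). Not NE.
(A, Y): P1 can switch to D (4 → 5). Not NE.
(A, Z): P1 gets 3, best alternative 0; P2 gets 4, best alternative 3. No profitable deviation — NE.
(B, V): P1 can switch to D (3 → 4). Not NE.
(B, W): P1 gets 4, best alternative -1; P2 gets 5, best alternative 2. No profitable deviation — NE.
(B, X): P2 can switch to V (0 → 2). Not NE.
(D, V): P1 gets 4, best alternative 3; P2 gets 3, best alternative -1. No profitable deviation — NE.
(The remaining 11 profiles each have a profitable deviation by the same check.)

The pure Nash equilibria are (A, Z) and (B, W) and (D, V).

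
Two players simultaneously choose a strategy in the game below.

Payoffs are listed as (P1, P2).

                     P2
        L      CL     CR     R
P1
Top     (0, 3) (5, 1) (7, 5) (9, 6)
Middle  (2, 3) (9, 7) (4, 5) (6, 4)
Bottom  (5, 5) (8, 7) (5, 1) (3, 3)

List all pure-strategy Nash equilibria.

(Top, R); (Middle, CL)

(Top, L): P1 can switch to Middle (0 → 2). Not NE.
(Top, CL): P1 can switch to Middle (5 → 9). Not NE.
(Top, CR): P2 can switch to R (5 → 6). Not NE.
(Top, R): P1 gets 9, best alternative 6; P2 gets 6, best alternative 5. No profitable deviation — NE.
(Middle, L): P1 can switch to Bottom (2 → 5). Not NE.
(Middle, CL): P1 gets 9, best alternative 8; P2 gets 7, best alternative 5. No profitable deviation — NE.
(Middle, CR): P1 can switch to Top (4 → 7). Not NE.
(Middle, R): P1 can switch to Top (6 → 9). Not NE.
(The remaining 4 profiles each have a profitable deviation by the same check.)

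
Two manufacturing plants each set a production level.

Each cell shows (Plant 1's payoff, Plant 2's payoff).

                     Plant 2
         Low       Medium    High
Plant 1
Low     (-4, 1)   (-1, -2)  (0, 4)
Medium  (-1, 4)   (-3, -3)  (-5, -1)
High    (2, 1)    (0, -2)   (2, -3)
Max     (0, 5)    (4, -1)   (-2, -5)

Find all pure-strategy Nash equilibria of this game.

(High, Low)

(Low, Low): Plant 1 can switch to Medium (-4 → -1). Not NE.
(Low, Medium): Plant 1 can switch to High (-1 → 0). Not NE.
(Low, High): Plant 1 can switch to High (0 → 2). Not NE.
(Medium, Low): Plant 1 can switch to High (-1 → 2). Not NE.
(Medium, Medium): Plant 1 can switch to Low (-3 → -1). Not NE.
(Medium, High): Plant 1 can switch to Low (-5 → 0). Not NE.
(High, Low): Plant 1 gets 2, best alternative 0; Plant 2 gets 1, best alternative -2. No profitable deviation — NE.
(High, Medium): Plant 1 can switch to Max (0 → 4). Not NE.
(High, High): Plant 2 can switch to Low (-3 → 1). Not NE.
(The remaining 3 profiles each have a profitable deviation by the same check.)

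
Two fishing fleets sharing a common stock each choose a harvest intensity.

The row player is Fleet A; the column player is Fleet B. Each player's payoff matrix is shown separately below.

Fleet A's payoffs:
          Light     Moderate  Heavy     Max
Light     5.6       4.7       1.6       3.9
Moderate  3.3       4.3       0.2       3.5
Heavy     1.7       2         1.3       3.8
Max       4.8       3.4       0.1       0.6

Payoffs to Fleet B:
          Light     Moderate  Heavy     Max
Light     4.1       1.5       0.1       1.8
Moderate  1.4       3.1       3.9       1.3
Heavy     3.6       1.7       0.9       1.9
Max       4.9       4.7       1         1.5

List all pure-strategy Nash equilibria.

The unique pure-strategy Nash equilibrium is (Light, Light).

Fleet A against Light: payoffs 5.6, 3.3, 1.7, 4.8 → best response Light.
Fleet A against Moderate: payoffs 4.7, 4.3, 2, 3.4 → best response Light.
Fleet A against Heavy: payoffs 1.6, 0.2, 1.3, 0.1 → best response Light.
Fleet A against Max: payoffs 3.9, 3.5, 3.8, 0.6 → best response Light.
Fleet B against Light: payoffs 4.1, 1.5, 0.1, 1.8 → best response Light.
Fleet B against Moderate: payoffs 1.4, 3.1, 3.9, 1.3 → best response Heavy.
Fleet B against Heavy: payoffs 3.6, 1.7, 0.9, 1.9 → best response Light.
Fleet B against Max: payoffs 4.9, 4.7, 1, 1.5 → best response Light.
Mutual best responses: (Light, Light).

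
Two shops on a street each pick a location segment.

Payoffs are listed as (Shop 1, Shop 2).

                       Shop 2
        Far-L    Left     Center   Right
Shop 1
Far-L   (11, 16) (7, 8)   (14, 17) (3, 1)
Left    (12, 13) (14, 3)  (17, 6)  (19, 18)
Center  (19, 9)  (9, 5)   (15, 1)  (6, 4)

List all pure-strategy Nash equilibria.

(Far-L, Far-L): Shop 1 can switch to Left (11 → 12). Not NE.
(Far-L, Left): Shop 1 can switch to Left (7 → 14). Not NE.
(Far-L, Center): Shop 1 can switch to Left (14 → 17). Not NE.
(Far-L, Right): Shop 1 can switch to Left (3 → 19). Not NE.
(Left, Far-L): Shop 1 can switch to Center (12 → 19). Not NE.
(Left, Left): Shop 2 can switch to Far-L (3 → 13). Not NE.
(Left, Center): Shop 2 can switch to Far-L (6 → 13). Not NE.
(Left, Right): Shop 1 gets 19, best alternative 6; Shop 2 gets 18, best alternative 13. No profitable deviation — NE.
(Center, Far-L): Shop 1 gets 19, best alternative 12; Shop 2 gets 9, best alternative 5. No profitable deviation — NE.
(Center, Left): Shop 1 can switch to Left (9 → 14). Not NE.
(The remaining 2 profiles each have a profitable deviation by the same check.)

(Left, Right), (Center, Far-L)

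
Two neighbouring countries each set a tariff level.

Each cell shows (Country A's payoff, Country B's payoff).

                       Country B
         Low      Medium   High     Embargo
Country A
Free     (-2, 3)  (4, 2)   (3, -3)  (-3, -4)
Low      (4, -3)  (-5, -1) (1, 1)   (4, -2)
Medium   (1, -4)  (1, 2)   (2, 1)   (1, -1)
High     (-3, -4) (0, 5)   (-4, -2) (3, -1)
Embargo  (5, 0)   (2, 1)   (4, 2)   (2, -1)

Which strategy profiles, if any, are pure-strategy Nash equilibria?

The unique pure-strategy Nash equilibrium is (Embargo, High).

Country A against Low: payoffs -2, 4, 1, -3, 5 → best response Embargo.
Country A against Medium: payoffs 4, -5, 1, 0, 2 → best response Free.
Country A against High: payoffs 3, 1, 2, -4, 4 → best response Embargo.
Country A against Embargo: payoffs -3, 4, 1, 3, 2 → best response Low.
Country B against Free: payoffs 3, 2, -3, -4 → best response Low.
Country B against Low: payoffs -3, -1, 1, -2 → best response High.
Country B against Medium: payoffs -4, 2, 1, -1 → best response Medium.
Country B against High: payoffs -4, 5, -2, -1 → best response Medium.
Country B against Embargo: payoffs 0, 1, 2, -1 → best response High.
Mutual best responses: (Embargo, High).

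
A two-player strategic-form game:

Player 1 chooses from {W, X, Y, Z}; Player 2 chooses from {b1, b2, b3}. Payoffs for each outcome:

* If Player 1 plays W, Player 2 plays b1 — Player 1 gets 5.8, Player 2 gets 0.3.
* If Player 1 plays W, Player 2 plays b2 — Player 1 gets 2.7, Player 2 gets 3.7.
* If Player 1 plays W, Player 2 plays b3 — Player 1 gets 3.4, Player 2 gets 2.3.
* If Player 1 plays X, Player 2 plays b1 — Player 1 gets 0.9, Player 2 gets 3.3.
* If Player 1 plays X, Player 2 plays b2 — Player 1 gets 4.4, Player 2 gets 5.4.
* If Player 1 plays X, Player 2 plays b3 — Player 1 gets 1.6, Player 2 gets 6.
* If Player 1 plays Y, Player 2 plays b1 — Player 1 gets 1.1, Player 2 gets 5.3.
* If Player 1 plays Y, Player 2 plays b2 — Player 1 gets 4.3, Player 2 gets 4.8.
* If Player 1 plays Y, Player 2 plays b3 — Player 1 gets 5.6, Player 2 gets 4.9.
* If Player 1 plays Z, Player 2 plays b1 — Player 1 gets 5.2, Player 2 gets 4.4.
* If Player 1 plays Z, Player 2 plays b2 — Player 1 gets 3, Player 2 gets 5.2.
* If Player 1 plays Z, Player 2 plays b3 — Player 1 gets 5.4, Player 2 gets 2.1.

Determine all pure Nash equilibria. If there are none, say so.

(W, b1): Player 2 can switch to b2 (0.3 → 3.7). Not NE.
(W, b2): Player 1 can switch to X (2.7 → 4.4). Not NE.
(W, b3): Player 1 can switch to Y (3.4 → 5.6). Not NE.
(X, b1): Player 1 can switch to W (0.9 → 5.8). Not NE.
(X, b2): Player 2 can switch to b3 (5.4 → 6). Not NE.
(X, b3): Player 1 can switch to W (1.6 → 3.4). Not NE.
(Y, b1): Player 1 can switch to W (1.1 → 5.8). Not NE.
(Y, b2): Player 1 can switch to X (4.3 → 4.4). Not NE.
(Y, b3): Player 2 can switch to b1 (4.9 → 5.3). Not NE.
(Z, b1): Player 1 can switch to W (5.2 → 5.8). Not NE.
(The remaining 2 profiles each have a profitable deviation by the same check.)

This game has no pure Nash equilibrium.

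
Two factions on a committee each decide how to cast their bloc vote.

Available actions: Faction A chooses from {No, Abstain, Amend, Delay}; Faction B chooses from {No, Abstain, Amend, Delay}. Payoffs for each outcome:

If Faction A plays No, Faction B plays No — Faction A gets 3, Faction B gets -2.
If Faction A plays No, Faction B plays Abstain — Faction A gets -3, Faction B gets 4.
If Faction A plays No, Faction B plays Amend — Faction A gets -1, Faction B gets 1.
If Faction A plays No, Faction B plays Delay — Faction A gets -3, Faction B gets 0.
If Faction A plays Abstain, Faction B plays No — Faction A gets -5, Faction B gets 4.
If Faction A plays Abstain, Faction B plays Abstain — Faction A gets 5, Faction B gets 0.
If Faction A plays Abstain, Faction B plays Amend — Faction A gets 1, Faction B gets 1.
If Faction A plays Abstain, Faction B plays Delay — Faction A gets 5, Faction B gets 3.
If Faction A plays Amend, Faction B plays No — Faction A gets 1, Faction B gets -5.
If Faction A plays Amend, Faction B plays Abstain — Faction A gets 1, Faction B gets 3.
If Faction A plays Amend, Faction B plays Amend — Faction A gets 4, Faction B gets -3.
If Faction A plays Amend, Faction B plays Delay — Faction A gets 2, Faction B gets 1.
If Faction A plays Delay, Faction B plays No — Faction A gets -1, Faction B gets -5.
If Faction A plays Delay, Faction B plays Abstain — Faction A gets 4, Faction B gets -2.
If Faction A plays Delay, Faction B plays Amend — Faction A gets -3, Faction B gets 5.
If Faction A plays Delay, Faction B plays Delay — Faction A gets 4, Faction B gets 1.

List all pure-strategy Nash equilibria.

(No, No): Faction B can switch to Abstain (-2 → 4). Not NE.
(No, Abstain): Faction A can switch to Abstain (-3 → 5). Not NE.
(No, Amend): Faction A can switch to Abstain (-1 → 1). Not NE.
(No, Delay): Faction A can switch to Abstain (-3 → 5). Not NE.
(Abstain, No): Faction A can switch to No (-5 → 3). Not NE.
(Abstain, Abstain): Faction B can switch to No (0 → 4). Not NE.
(Abstain, Amend): Faction A can switch to Amend (1 → 4). Not NE.
(Abstain, Delay): Faction B can switch to No (3 → 4). Not NE.
(Amend, No): Faction A can switch to No (1 → 3). Not NE.
(Amend, Abstain): Faction A can switch to Abstain (1 → 5). Not NE.
(Amend, Amend): Faction B can switch to Abstain (-3 → 3). Not NE.
(Amend, Delay): Faction A can switch to Abstain (2 → 5). Not NE.
(The remaining 4 profiles each have a profitable deviation by the same check.)

This game has no pure Nash equilibrium.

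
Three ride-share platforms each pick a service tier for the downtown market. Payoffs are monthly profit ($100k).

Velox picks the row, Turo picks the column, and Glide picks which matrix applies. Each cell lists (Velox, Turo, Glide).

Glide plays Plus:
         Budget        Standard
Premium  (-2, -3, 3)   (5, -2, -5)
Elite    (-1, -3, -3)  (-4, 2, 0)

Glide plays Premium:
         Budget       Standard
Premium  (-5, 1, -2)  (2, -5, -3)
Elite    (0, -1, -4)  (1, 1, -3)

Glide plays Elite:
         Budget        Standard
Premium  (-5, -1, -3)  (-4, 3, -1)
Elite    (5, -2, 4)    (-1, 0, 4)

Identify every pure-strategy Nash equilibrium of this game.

The unique pure-strategy Nash equilibrium is (Elite, Standard, Elite).

Velox against (Budget, Plus): payoffs -2, -1 → best response Elite.
Velox against (Budget, Premium): payoffs -5, 0 → best response Elite.
Velox against (Budget, Elite): payoffs -5, 5 → best response Elite.
Velox against (Standard, Plus): payoffs 5, -4 → best response Premium.
Velox against (Standard, Premium): payoffs 2, 1 → best response Premium.
Velox against (Standard, Elite): payoffs -4, -1 → best response Elite.
Turo against (Premium, Plus): payoffs -3, -2 → best response Standard.
Turo against (Premium, Premium): payoffs 1, -5 → best response Budget.
Turo against (Premium, Elite): payoffs -1, 3 → best response Standard.
Turo against (Elite, Plus): payoffs -3, 2 → best response Standard.
Turo against (Elite, Premium): payoffs -1, 1 → best response Standard.
Turo against (Elite, Elite): payoffs -2, 0 → best response Standard.
Glide against (Premium, Budget): payoffs 3, -2, -3 → best response Plus.
Glide against (Premium, Standard): payoffs -5, -3, -1 → best response Elite.
Glide against (Elite, Budget): payoffs -3, -4, 4 → best response Elite.
Glide against (Elite, Standard): payoffs 0, -3, 4 → best response Elite.
Mutual best responses: (Elite, Standard, Elite).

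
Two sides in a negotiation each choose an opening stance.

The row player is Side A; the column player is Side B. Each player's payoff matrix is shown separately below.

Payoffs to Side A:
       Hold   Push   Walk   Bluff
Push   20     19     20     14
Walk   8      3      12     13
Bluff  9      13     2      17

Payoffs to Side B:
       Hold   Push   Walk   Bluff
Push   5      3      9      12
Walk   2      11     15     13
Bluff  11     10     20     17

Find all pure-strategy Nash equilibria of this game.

This game has no pure Nash equilibrium.

For each player, find the best response to each opponent profile; mutual best responses are the pure NE.
Side A against Hold: payoffs 20, 8, 9 → best response Push.
Side A against Push: payoffs 19, 3, 13 → best response Push.
Side A against Walk: payoffs 20, 12, 2 → best response Push.
Side A against Bluff: payoffs 14, 13, 17 → best response Bluff.
Side B against Push: payoffs 5, 3, 9, 12 → best response Bluff.
Side B against Walk: payoffs 2, 11, 15, 13 → best response Walk.
Side B against Bluff: payoffs 11, 10, 20, 17 → best response Walk.
No profile is a mutual best response for all players.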